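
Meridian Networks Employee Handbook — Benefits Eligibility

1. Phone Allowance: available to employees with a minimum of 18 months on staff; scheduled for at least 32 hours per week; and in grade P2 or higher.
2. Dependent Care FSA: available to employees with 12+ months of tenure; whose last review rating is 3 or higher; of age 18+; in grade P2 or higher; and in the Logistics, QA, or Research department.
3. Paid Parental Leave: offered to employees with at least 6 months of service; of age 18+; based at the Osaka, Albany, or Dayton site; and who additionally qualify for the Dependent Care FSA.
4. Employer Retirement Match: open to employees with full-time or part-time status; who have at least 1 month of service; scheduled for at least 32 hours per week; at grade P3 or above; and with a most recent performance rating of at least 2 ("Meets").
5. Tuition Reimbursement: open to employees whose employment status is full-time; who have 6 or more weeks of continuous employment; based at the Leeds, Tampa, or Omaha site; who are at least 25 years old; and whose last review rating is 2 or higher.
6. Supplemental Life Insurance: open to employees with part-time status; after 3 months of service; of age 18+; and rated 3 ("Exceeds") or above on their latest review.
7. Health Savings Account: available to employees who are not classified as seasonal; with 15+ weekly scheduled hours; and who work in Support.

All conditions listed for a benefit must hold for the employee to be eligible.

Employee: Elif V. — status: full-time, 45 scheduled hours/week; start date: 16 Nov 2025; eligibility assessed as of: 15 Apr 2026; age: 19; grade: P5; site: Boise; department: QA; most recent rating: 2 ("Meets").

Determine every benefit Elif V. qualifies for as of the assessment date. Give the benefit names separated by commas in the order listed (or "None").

Employer Retirement Match

Service from 16 Nov 2025 to 15 Apr 2026: 150 days.
Phone Allowance — service 150 days < 18 months (≈540 days) ✗ → not eligible.
Dependent Care FSA — service 150 days < 12 months (≈360 days) ✗ → not eligible.
Paid Parental Leave — service 150 days < 6 months (≈180 days) ✗ → not eligible.
Employer Retirement Match — status full-time ✓; service 150 days ≥ 1 month (≈30 days) ✓; 45 hrs/wk ≥ 32 ✓; grade P5 ≥ P3 ✓; rating 2 ≥ 2 ✓ → eligible.
Tuition Reimbursement — status full-time ✓; service 150 days ≥ 6 weeks (≈42 days) ✓; site Boise ✗ (not Leeds, Tampa, or Omaha) → not eligible.
Supplemental Life Insurance — status full-time ✗ (requires part-time) → not eligible.
Health Savings Account — status full-time ✓ (not excluded); 45 hrs/wk ≥ 15 ✓; dept QA ✗ → not eligible.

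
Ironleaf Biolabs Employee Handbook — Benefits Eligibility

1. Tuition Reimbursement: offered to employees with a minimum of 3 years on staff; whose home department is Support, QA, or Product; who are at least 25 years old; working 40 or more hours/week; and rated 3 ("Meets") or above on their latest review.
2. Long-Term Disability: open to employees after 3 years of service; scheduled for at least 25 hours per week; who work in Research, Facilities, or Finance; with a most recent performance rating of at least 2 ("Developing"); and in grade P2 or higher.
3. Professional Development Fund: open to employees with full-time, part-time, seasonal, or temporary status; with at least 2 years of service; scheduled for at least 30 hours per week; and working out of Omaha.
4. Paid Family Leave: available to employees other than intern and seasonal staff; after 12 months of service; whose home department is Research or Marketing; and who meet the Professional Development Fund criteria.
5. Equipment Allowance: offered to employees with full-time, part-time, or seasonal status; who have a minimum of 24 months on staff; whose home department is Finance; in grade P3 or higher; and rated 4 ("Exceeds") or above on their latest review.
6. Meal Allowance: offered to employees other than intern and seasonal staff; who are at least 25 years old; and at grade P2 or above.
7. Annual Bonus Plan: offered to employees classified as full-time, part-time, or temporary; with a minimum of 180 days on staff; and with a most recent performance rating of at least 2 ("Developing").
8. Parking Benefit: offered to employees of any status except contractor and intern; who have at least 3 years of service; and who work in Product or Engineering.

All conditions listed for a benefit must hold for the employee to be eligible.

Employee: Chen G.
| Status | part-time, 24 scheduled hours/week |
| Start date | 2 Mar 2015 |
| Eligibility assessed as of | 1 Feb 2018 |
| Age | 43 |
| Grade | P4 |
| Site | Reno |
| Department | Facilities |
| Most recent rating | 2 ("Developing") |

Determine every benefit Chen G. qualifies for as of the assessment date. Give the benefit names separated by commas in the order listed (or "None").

Service from 2 Mar 2015 to 1 Feb 2018: 1067 days.
Tuition Reimbursement — service 1067 days < 3 years (≈1095 days) ✗ → not eligible.
Long-Term Disability — service 1067 days < 3 years (≈1095 days) ✗ → not eligible.
Professional Development Fund — status part-time ✓; service 1067 days ≥ 2 years (≈730 days) ✓; 24 hrs/wk < 30 ✗ → not eligible.
Paid Family Leave — status part-time ✓ (not excluded); service 1067 days ≥ 12 months (≈360 days) ✓; dept Facilities ✗ → not eligible.
Equipment Allowance — status part-time ✓; service 1067 days ≥ 24 months (≈720 days) ✓; dept Facilities ✗ → not eligible.
Meal Allowance — status part-time ✓ (not excluded); age 43 ≥ 25 ✓; grade P4 ≥ P2 ✓ → eligible.
Annual Bonus Plan — status part-time ✓; service 1067 days ≥ 180 days ✓; rating 2 ≥ 2 ✓ → eligible.
Parking Benefit — status part-time ✓ (not excluded); service 1067 days < 3 years (≈1095 days) ✗ → not eligible.

Meal Allowance, Annual Bonus Plan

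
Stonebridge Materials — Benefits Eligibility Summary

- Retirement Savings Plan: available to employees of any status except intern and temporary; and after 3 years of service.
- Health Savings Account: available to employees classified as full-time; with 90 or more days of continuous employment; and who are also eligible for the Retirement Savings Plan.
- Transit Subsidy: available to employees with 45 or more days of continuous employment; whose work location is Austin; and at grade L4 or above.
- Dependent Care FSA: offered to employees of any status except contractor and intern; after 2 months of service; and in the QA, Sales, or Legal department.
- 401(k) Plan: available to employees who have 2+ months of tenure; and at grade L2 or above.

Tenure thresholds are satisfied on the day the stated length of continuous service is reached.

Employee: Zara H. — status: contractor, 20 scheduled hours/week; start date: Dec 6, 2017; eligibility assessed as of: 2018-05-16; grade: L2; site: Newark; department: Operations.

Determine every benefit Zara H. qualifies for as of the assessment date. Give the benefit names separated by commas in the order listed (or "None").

401(k) Plan

Service from Dec 6, 2017 to 2018-05-16: 161 days.
Retirement Savings Plan — status contractor ✓ (not excluded); service 161 days < 3 years (≈1095 days) ✗ → not eligible.
Health Savings Account — status contractor ✗ (requires full-time) → not eligible.
Transit Subsidy — service 161 days ≥ 45 days ✓; site Newark ✗ (not Austin) → not eligible.
Dependent Care FSA — status contractor ✗ (excluded) → not eligible.
401(k) Plan — service 161 days ≥ 2 months (≈60 days) ✓; grade L2 ≥ L2 ✓ → eligible.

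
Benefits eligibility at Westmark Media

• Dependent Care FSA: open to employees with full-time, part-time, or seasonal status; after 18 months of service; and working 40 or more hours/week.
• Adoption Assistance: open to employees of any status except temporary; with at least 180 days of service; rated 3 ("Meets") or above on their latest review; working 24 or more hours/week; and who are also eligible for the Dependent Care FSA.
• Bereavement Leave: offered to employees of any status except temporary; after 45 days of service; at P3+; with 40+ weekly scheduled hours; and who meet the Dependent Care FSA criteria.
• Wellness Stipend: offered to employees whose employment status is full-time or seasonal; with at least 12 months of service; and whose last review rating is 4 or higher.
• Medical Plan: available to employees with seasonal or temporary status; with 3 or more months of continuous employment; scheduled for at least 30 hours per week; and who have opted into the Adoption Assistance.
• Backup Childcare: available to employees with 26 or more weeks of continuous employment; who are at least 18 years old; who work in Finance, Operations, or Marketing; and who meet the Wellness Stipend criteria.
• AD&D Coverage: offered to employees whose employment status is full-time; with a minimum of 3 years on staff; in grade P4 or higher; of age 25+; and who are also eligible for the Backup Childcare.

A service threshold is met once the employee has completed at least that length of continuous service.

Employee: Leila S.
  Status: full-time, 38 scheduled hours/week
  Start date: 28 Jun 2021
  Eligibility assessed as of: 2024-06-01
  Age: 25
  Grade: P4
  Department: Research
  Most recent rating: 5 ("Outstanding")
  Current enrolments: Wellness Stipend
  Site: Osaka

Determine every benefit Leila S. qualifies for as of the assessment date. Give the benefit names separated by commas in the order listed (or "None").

Service from 28 Jun 2021 to 2024-06-01: 1069 days.
Dependent Care FSA — status full-time ✓; service 1069 days ≥ 18 months (≈540 days) ✓; 38 hrs/wk < 40 ✗ → not eligible.
Adoption Assistance — status full-time ✓ (not excluded); service 1069 days ≥ 180 days ✓; rating 5 ≥ 3 ✓; 38 hrs/wk ≥ 24 ✓; not eligible for Dependent Care FSA ✗ → not eligible.
Bereavement Leave — status full-time ✓ (not excluded); service 1069 days ≥ 45 days ✓; grade P4 ≥ P3 ✓; 38 hrs/wk < 40 ✗ → not eligible.
Wellness Stipend — status full-time ✓; service 1069 days ≥ 12 months (≈360 days) ✓; rating 5 ≥ 4 ✓ → eligible.
Medical Plan — status full-time ✗ (requires seasonal or temporary) → not eligible.
Backup Childcare — service 1069 days ≥ 26 weeks (≈182 days) ✓; age 25 ≥ 18 ✓; dept Research ✗ → not eligible.
AD&D Coverage — status full-time ✓; service 1069 days < 3 years (≈1095 days) ✗ → not eligible.

Wellness Stipend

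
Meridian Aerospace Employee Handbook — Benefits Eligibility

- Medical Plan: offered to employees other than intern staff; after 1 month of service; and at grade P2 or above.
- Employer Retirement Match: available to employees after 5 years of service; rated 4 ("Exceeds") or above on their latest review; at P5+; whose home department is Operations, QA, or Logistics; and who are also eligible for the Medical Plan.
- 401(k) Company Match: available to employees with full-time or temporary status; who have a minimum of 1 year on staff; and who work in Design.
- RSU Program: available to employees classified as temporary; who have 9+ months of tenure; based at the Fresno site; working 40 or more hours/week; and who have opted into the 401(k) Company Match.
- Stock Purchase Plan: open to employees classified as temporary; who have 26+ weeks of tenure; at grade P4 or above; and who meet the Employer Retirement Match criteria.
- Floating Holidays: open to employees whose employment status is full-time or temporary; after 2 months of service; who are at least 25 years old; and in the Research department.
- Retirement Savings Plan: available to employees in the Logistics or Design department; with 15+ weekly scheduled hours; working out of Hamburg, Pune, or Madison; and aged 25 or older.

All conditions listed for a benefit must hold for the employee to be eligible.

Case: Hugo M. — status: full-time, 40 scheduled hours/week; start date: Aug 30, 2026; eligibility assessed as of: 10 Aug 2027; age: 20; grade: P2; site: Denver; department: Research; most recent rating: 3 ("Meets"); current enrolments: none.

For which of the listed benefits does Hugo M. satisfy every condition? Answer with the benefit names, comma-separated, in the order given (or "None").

Service from Aug 30, 2026 to 10 Aug 2027: 345 days.
Medical Plan — status full-time ✓ (not excluded); service 345 days ≥ 1 month (≈30 days) ✓; grade P2 ≥ P2 ✓ → eligible.
Employer Retirement Match — service 345 days < 5 years (≈1825 days) ✗ → not eligible.
401(k) Company Match — status full-time ✓; service 345 days < 1 year (≈365 days) ✗ → not eligible.
RSU Program — status full-time ✗ (requires temporary) → not eligible.
Stock Purchase Plan — status full-time ✗ (requires temporary) → not eligible.
Floating Holidays — status full-time ✓; service 345 days ≥ 2 months (≈60 days) ✓; age 20 < 25 ✗ → not eligible.
Retirement Savings Plan — dept Research ✗ → not eligible.

Medical Plan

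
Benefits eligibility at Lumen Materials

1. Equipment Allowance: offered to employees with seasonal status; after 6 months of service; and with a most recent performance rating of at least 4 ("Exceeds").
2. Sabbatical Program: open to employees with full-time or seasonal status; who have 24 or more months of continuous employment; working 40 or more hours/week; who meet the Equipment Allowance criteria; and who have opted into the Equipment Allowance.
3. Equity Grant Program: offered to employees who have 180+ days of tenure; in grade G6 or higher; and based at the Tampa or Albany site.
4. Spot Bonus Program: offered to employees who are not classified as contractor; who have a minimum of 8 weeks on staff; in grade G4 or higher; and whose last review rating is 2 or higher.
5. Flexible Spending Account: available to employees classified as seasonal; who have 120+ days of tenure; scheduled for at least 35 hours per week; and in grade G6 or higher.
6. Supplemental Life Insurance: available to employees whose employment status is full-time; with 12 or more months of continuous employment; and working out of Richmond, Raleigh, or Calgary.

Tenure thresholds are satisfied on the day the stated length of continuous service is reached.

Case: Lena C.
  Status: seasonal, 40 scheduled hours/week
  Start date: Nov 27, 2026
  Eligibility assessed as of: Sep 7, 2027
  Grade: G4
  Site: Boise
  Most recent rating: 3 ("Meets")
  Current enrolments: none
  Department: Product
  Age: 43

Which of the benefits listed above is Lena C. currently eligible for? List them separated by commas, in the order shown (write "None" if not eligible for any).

Service from Nov 27, 2026 to Sep 7, 2027: 284 days.
Equipment Allowance — status seasonal ✓; service 284 days ≥ 6 months (≈180 days) ✓; rating 3 < 4 ✗ → not eligible.
Sabbatical Program — status seasonal ✓; service 284 days < 24 months (≈720 days) ✗ → not eligible.
Equity Grant Program — service 284 days ≥ 180 days ✓; grade G4 < G6 ✗ → not eligible.
Spot Bonus Program — status seasonal ✓ (not excluded); service 284 days ≥ 8 weeks (≈56 days) ✓; grade G4 ≥ G4 ✓; rating 3 ≥ 2 ✓ → eligible.
Flexible Spending Account — status seasonal ✓; service 284 days ≥ 120 days ✓; 40 hrs/wk ≥ 35 ✓; grade G4 < G6 ✗ → not eligible.
Supplemental Life Insurance — status seasonal ✗ (requires full-time) → not eligible.

Spot Bonus Program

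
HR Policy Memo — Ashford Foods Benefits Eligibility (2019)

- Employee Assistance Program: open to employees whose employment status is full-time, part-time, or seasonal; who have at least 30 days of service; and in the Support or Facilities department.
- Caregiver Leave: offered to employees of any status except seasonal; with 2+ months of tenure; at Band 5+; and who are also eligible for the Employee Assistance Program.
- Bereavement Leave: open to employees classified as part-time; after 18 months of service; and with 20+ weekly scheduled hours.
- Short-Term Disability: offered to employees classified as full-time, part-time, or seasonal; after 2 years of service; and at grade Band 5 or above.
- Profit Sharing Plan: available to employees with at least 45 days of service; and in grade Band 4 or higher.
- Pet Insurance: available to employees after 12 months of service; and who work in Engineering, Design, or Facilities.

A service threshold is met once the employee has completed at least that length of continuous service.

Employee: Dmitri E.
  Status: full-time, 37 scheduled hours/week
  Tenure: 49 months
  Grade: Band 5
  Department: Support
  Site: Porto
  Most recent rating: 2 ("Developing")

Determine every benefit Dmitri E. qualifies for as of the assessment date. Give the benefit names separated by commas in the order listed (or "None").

Employee Assistance Program — status full-time ✓; service 49 months ≥ 30 days ✓; dept Support ✓ → eligible.
Caregiver Leave — status full-time ✓ (not excluded); service 49 months ≥ 2 months ✓; grade Band 5 ≥ Band 5 ✓; eligible for Employee Assistance Program ✓ → eligible.
Bereavement Leave — status full-time ✗ (requires part-time) → not eligible.
Short-Term Disability — status full-time ✓; service 49 months ≥ 2 years (≈730 days) ✓; grade Band 5 ≥ Band 5 ✓ → eligible.
Profit Sharing Plan — service 49 months ≥ 45 days ✓; grade Band 5 ≥ Band 4 ✓ → eligible.
Pet Insurance — service 49 months ≥ 12 months ✓; dept Support ✗ → not eligible.

Employee Assistance Program, Caregiver Leave, Short-Term Disability, Profit Sharing Plan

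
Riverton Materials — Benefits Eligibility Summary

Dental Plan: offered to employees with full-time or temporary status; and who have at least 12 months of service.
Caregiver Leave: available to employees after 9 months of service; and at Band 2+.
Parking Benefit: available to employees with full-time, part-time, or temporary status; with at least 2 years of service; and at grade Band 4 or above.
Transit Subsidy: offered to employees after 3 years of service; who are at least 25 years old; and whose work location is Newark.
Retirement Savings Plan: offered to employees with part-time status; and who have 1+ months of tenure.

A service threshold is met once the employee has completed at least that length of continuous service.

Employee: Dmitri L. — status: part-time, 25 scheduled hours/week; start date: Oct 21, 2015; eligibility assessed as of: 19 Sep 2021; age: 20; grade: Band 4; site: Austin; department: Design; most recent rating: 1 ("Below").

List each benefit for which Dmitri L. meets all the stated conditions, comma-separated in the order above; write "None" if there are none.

Service from Oct 21, 2015 to 19 Sep 2021: 2160 days.
Dental Plan — status part-time ✗ (requires full-time or temporary) → not eligible.
Caregiver Leave — service 2160 days ≥ 9 months (≈270 days) ✓; grade Band 4 ≥ Band 2 ✓ → eligible.
Parking Benefit — status part-time ✓; service 2160 days ≥ 2 years (≈730 days) ✓; grade Band 4 ≥ Band 4 ✓ → eligible.
Transit Subsidy — service 2160 days ≥ 3 years (≈1095 days) ✓; age 20 < 25 ✗ → not eligible.
Retirement Savings Plan — status part-time ✓; service 2160 days ≥ 1 month (≈30 days) ✓ → eligible.

Caregiver Leave, Parking Benefit, Retirement Savings Plan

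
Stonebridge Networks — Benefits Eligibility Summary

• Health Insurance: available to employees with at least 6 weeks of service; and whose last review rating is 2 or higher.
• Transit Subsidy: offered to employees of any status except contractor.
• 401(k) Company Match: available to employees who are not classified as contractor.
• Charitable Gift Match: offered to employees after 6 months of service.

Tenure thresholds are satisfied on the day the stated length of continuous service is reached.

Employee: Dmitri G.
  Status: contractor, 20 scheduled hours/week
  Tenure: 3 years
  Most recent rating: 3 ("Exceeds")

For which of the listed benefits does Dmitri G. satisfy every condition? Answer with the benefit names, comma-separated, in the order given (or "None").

Health Insurance, Charitable Gift Match

Health Insurance — service 3 years ≥ 6 weeks (≈42 days) ✓; rating 3 ≥ 2 ✓ → eligible.
Transit Subsidy — status contractor ✗ (excluded) → not eligible.
401(k) Company Match — status contractor ✗ (excluded) → not eligible.
Charitable Gift Match — service 3 years ≥ 6 months (≈180 days) ✓ → eligible.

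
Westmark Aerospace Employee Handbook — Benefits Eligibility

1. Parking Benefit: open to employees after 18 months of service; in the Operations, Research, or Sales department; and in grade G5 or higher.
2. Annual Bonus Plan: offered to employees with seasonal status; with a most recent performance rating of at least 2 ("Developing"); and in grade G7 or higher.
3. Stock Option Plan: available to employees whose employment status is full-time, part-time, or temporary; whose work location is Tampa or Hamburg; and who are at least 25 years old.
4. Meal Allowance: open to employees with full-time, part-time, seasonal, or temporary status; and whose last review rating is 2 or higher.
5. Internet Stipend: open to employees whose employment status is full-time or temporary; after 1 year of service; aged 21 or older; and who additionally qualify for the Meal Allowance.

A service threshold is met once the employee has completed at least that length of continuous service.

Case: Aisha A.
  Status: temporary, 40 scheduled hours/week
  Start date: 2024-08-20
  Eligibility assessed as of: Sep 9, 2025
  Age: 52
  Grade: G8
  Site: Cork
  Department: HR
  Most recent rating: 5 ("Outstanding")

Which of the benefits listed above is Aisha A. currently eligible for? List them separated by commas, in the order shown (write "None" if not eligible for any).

Service from 2024-08-20 to Sep 9, 2025: 385 days.
Parking Benefit — service 385 days < 18 months (≈540 days) ✗ → not eligible.
Annual Bonus Plan — status temporary ✗ (requires seasonal) → not eligible.
Stock Option Plan — status temporary ✓; site Cork ✗ (not Tampa or Hamburg) → not eligible.
Meal Allowance — status temporary ✓; rating 5 ≥ 2 ✓ → eligible.
Internet Stipend — status temporary ✓; service 385 days ≥ 1 year (≈365 days) ✓; age 52 ≥ 21 ✓; eligible for Meal Allowance ✓ → eligible.

Meal Allowance, Internet Stipend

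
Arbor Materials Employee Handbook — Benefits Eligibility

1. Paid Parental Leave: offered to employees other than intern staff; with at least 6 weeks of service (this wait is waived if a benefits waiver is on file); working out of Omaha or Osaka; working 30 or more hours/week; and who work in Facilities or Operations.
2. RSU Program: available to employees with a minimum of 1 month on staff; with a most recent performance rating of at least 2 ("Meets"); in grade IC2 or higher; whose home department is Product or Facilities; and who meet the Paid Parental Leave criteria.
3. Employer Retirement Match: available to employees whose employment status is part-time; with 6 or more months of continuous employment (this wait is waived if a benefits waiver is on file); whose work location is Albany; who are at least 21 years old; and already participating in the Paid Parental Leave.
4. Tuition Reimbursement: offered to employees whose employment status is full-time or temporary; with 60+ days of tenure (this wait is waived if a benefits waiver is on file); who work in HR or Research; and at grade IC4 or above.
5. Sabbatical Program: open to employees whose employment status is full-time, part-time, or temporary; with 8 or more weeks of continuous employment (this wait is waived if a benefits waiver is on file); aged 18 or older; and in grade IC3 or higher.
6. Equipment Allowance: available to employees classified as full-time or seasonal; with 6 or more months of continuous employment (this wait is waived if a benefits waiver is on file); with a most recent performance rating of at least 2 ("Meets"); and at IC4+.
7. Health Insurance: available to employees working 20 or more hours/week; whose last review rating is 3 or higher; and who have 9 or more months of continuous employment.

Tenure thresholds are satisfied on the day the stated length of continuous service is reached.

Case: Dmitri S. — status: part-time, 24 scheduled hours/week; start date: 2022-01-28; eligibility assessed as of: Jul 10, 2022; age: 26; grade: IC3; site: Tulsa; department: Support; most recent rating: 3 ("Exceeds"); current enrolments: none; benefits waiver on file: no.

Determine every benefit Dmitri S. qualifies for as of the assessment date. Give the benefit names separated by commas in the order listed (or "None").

Service from 2022-01-28 to Jul 10, 2022: 163 days.
Paid Parental Leave — status part-time ✓ (not excluded); no waiver, service 163 days ≥ 6 weeks (≈42 days) ✓; site Tulsa ✗ (not Omaha or Osaka) → not eligible.
RSU Program — service 163 days ≥ 1 month (≈30 days) ✓; rating 3 ≥ 2 ✓; grade IC3 ≥ IC2 ✓; dept Support ✗ → not eligible.
Employer Retirement Match — status part-time ✓; no waiver, service 163 days < 6 months (≈180 days) ✗ → not eligible.
Tuition Reimbursement — status part-time ✗ (requires full-time or temporary) → not eligible.
Sabbatical Program — status part-time ✓; no waiver, service 163 days ≥ 8 weeks (≈56 days) ✓; age 26 ≥ 18 ✓; grade IC3 ≥ IC3 ✓ → eligible.
Equipment Allowance — status part-time ✗ (requires full-time or seasonal) → not eligible.
Health Insurance — 24 hrs/wk ≥ 20 ✓; rating 3 ≥ 3 ✓; service 163 days < 9 months (≈270 days) ✗ → not eligible.

Sabbatical Program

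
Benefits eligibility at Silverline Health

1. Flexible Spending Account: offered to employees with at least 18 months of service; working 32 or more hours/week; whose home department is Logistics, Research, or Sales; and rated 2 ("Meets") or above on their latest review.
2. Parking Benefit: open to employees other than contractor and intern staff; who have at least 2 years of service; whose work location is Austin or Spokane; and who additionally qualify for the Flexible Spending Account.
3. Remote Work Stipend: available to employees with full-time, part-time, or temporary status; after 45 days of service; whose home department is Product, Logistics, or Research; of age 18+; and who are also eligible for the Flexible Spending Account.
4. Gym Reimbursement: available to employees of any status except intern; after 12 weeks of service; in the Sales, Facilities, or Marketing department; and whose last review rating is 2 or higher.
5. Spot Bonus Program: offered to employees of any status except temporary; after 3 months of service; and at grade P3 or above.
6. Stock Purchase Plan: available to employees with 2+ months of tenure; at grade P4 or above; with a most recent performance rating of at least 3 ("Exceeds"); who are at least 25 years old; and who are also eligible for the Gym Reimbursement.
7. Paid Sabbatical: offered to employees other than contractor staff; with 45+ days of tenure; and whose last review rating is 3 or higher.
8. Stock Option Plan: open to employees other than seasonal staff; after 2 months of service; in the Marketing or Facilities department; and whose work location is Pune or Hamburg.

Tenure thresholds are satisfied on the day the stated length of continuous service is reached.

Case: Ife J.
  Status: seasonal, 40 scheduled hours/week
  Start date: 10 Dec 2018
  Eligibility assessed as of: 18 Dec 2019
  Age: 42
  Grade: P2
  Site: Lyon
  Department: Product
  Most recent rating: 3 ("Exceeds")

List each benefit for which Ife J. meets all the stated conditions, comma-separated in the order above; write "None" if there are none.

Service from 10 Dec 2018 to 18 Dec 2019: 373 days.
Flexible Spending Account — service 373 days < 18 months (≈540 days) ✗ → not eligible.
Parking Benefit — status seasonal ✓ (not excluded); service 373 days < 2 years (≈730 days) ✗ → not eligible.
Remote Work Stipend — status seasonal ✗ (requires full-time, part-time, or temporary) → not eligible.
Gym Reimbursement — status seasonal ✓ (not excluded); service 373 days ≥ 12 weeks (≈84 days) ✓; dept Product ✗ → not eligible.
Spot Bonus Program — status seasonal ✓ (not excluded); service 373 days ≥ 3 months (≈90 days) ✓; grade P2 < P3 ✗ → not eligible.
Stock Purchase Plan — service 373 days ≥ 2 months (≈60 days) ✓; grade P2 < P4 ✗ → not eligible.
Paid Sabbatical — status seasonal ✓ (not excluded); service 373 days ≥ 45 days ✓; rating 3 ≥ 3 ✓ → eligible.
Stock Option Plan — status seasonal ✗ (excluded) → not eligible.

Paid Sabbatical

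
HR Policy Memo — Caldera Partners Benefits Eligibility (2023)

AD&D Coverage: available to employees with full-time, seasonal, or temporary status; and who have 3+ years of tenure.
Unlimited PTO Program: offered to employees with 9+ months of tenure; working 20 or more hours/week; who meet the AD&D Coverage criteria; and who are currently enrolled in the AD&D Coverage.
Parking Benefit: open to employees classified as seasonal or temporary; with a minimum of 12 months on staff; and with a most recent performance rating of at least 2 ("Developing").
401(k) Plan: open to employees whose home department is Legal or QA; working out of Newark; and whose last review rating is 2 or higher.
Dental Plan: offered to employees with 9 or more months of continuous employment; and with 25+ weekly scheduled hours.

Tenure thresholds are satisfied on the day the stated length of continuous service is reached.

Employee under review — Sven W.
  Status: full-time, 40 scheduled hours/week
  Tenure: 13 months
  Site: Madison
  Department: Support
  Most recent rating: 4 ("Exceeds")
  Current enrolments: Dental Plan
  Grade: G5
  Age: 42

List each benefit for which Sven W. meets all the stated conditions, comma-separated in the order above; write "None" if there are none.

AD&D Coverage — status full-time ✓; service 13 months < 3 years (≈1095 days) ✗ → not eligible.
Unlimited PTO Program — service 13 months ≥ 9 months ✓; 40 hrs/wk ≥ 20 ✓; not eligible for AD&D Coverage ✗ → not eligible.
Parking Benefit — status full-time ✗ (requires seasonal or temporary) → not eligible.
401(k) Plan — dept Support ✗ → not eligible.
Dental Plan — service 13 months ≥ 9 months ✓; 40 hrs/wk ≥ 25 ✓ → eligible.

Dental Plan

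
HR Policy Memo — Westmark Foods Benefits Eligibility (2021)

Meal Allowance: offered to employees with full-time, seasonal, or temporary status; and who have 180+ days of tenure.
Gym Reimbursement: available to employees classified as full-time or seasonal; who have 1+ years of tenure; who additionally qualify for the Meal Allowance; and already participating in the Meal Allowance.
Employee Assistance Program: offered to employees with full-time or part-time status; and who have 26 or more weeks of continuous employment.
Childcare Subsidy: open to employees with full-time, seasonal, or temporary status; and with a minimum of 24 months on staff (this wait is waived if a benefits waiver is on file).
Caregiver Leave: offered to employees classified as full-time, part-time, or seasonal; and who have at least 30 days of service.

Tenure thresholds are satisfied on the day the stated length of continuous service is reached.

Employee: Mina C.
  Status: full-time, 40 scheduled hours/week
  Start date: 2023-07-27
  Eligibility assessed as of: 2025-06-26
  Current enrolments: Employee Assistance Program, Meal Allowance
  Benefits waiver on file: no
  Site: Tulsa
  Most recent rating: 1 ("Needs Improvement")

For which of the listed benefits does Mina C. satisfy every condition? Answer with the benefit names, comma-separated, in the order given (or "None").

Meal Allowance, Gym Reimbursement, Employee Assistance Program, Caregiver Leave

Service from 2023-07-27 to 2025-06-26: 700 days.
Meal Allowance — status full-time ✓; service 700 days ≥ 180 days ✓ → eligible.
Gym Reimbursement — status full-time ✓; service 700 days ≥ 1 year (≈365 days) ✓; eligible for Meal Allowance ✓; enrolled in Meal Allowance ✓ → eligible.
Employee Assistance Program — status full-time ✓; service 700 days ≥ 26 weeks (≈182 days) ✓ → eligible.
Childcare Subsidy — status full-time ✓; no waiver, service 700 days < 24 months (≈720 days) ✗ → not eligible.
Caregiver Leave — status full-time ✓; service 700 days ≥ 30 days ✓ → eligible.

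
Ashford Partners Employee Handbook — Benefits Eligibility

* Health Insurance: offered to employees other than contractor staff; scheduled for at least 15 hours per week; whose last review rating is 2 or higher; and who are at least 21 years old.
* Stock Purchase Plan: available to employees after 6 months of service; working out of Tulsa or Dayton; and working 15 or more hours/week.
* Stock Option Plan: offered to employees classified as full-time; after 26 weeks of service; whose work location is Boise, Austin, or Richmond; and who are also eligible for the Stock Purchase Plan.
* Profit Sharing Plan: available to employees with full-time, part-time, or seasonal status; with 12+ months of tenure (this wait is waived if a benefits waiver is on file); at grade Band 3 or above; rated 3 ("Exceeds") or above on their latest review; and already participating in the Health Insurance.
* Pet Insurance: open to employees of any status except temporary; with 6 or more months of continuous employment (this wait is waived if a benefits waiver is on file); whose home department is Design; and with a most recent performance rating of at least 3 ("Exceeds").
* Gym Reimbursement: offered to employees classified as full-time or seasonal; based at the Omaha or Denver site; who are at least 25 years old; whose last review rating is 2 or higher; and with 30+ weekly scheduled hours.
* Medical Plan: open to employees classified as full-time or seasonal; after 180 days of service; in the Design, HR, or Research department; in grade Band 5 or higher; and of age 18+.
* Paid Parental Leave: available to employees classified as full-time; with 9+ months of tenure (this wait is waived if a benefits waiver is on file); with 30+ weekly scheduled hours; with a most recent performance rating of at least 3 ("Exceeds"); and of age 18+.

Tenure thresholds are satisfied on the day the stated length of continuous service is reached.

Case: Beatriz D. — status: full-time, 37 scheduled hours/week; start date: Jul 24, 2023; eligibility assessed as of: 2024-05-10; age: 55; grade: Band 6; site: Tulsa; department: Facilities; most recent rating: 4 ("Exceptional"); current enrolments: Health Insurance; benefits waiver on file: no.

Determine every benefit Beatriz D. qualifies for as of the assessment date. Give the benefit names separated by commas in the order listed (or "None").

Health Insurance, Stock Purchase Plan, Paid Parental Leave

Service from Jul 24, 2023 to 2024-05-10: 291 days.
Health Insurance — status full-time ✓ (not excluded); 37 hrs/wk ≥ 15 ✓; rating 4 ≥ 2 ✓; age 55 ≥ 21 ✓ → eligible.
Stock Purchase Plan — service 291 days ≥ 6 months (≈180 days) ✓; site Tulsa ✓; 37 hrs/wk ≥ 15 ✓ → eligible.
Stock Option Plan — status full-time ✓; service 291 days ≥ 26 weeks (≈182 days) ✓; site Tulsa ✗ (not Boise, Austin, or Richmond) → not eligible.
Profit Sharing Plan — status full-time ✓; no waiver, service 291 days < 12 months (≈360 days) ✗ → not eligible.
Pet Insurance — status full-time ✓ (not excluded); no waiver, service 291 days ≥ 6 months (≈180 days) ✓; dept Facilities ✗ → not eligible.
Gym Reimbursement — status full-time ✓; site Tulsa ✗ (not Omaha or Denver) → not eligible.
Medical Plan — status full-time ✓; service 291 days ≥ 180 days ✓; dept Facilities ✗ → not eligible.
Paid Parental Leave — status full-time ✓; no waiver, service 291 days ≥ 9 months (≈270 days) ✓; 37 hrs/wk ≥ 30 ✓; rating 4 ≥ 3 ✓; age 55 ≥ 18 ✓ → eligible.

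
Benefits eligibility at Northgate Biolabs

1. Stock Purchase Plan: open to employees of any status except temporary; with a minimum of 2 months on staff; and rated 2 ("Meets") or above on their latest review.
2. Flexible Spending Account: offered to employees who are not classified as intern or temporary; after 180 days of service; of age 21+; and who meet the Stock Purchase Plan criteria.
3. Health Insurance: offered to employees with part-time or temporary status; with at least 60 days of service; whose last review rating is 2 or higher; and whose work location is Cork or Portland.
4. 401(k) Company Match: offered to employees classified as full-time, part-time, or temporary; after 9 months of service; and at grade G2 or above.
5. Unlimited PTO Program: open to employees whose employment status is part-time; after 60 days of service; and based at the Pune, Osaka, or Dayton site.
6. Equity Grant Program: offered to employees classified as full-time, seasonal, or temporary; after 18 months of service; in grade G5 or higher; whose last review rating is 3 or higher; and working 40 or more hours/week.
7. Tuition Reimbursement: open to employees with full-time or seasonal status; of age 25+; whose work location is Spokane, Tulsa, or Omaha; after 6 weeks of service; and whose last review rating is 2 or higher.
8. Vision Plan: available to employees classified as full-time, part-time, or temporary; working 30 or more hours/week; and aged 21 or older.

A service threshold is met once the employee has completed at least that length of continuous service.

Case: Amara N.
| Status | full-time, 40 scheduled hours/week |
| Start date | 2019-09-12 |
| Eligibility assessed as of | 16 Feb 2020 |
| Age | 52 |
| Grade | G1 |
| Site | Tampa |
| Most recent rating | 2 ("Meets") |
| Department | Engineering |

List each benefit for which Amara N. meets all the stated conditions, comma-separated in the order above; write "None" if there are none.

Stock Purchase Plan, Vision Plan

Service from 2019-09-12 to 16 Feb 2020: 157 days.
Stock Purchase Plan — status full-time ✓ (not excluded); service 157 days ≥ 2 months (≈60 days) ✓; rating 2 ≥ 2 ✓ → eligible.
Flexible Spending Account — status full-time ✓ (not excluded); service 157 days < 180 days ✗ → not eligible.
Health Insurance — status full-time ✗ (requires part-time or temporary) → not eligible.
401(k) Company Match — status full-time ✓; service 157 days < 9 months (≈270 days) ✗ → not eligible.
Unlimited PTO Program — status full-time ✗ (requires part-time) → not eligible.
Equity Grant Program — status full-time ✓; service 157 days < 18 months (≈540 days) ✗ → not eligible.
Tuition Reimbursement — status full-time ✓; age 52 ≥ 25 ✓; site Tampa ✗ (not Spokane, Tulsa, or Omaha) → not eligible.
Vision Plan — status full-time ✓; 40 hrs/wk ≥ 30 ✓; age 52 ≥ 21 ✓ → eligible.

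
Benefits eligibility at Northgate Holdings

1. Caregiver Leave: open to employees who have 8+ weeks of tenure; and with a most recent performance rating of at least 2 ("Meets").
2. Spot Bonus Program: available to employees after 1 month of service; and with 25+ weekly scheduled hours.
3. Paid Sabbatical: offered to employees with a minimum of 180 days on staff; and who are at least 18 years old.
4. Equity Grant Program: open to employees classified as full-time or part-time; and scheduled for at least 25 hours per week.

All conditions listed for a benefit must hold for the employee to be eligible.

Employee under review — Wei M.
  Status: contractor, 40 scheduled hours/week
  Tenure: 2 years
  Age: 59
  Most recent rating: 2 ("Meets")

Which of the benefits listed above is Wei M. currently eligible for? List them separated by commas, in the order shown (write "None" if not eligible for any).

Caregiver Leave — service 2 years ≥ 8 weeks (≈56 days) ✓; rating 2 ≥ 2 ✓ → eligible.
Spot Bonus Program — service 2 years ≥ 1 month (≈30 days) ✓; 40 hrs/wk ≥ 25 ✓ → eligible.
Paid Sabbatical — service 2 years ≥ 180 days ✓; age 59 ≥ 18 ✓ → eligible.
Equity Grant Program — status contractor ✗ (requires full-time or part-time) → not eligible.

Caregiver Leave, Spot Bonus Program, Paid Sabbatical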